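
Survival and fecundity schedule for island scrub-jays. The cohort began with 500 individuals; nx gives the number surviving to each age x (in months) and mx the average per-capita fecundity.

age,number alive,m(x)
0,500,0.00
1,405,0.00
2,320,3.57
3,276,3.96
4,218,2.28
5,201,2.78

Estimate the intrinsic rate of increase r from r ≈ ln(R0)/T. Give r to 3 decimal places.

0.599

lx = nx/n0 = nx/500: 1, 0.81, 0.64, 0.552, 0.436, 0.402
R0 = Σ lx·mx = 0 + 0 + 2.2848 + 2.18592 + 0.99408 + 1.11756 = 6.58236
Σ x·lx·mx = 20.69148; T = 20.69148/6.58236 = 3.14347…
r ≈ ln(R0)/T = ln(6.58236)/3.14347… = 0.59946… → 0.599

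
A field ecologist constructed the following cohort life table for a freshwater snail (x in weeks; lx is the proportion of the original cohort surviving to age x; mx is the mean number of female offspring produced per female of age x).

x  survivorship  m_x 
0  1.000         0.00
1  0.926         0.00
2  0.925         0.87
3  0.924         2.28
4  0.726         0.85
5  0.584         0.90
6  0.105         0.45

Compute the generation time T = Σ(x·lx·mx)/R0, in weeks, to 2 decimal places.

lx·mx: 0, 0, 0.80475, 2.10672, 0.6171, 0.5256, 0.04725 → R0 = 4.10142
x·lx·mx: 0, 0, 1.6095, 6.32016, 2.4684, 2.628, 0.2835 → Σ = 13.30956
T = 13.30956 / 4.10142 = 3.24511… → 3.25

3.25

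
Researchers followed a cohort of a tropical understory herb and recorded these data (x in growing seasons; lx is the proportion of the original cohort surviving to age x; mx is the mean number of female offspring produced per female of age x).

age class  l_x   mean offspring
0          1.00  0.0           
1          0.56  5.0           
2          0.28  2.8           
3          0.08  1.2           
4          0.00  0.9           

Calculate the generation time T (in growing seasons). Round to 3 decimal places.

1.265

lx·mx: 0, 2.8, 0.784, 0.096, 0 → R0 = 3.68
x·lx·mx: 0, 2.8, 1.568, 0.288, 0 → Σ = 4.656
T = 4.656 / 3.68 = 1.265217… → 1.265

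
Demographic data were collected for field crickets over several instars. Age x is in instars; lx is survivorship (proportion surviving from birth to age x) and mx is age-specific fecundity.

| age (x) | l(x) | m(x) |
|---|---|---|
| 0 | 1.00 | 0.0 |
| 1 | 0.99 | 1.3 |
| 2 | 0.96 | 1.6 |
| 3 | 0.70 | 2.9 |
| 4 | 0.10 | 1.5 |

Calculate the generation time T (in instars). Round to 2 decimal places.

2.21

lx·mx: 0, 1.287, 1.536, 2.03, 0.15 → R0 = 5.003
x·lx·mx: 0, 1.287, 3.072, 6.09, 0.6 → Σ = 11.049
T = 11.049 / 5.003 = 2.208475… → 2.21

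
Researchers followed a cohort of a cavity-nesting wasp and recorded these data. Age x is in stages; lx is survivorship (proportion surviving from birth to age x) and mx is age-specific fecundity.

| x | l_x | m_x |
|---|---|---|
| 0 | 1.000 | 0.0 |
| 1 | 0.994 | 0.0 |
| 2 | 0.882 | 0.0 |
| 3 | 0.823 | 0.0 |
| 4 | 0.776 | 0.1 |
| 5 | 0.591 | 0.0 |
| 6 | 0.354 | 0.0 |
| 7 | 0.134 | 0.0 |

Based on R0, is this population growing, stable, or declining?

declining

R0 = Σ lx·mx = 0 + 0 + 0 + 0 + 0.0776 + 0 + 0 + 0 = 0.0776
R0 < 1, so the population is declining.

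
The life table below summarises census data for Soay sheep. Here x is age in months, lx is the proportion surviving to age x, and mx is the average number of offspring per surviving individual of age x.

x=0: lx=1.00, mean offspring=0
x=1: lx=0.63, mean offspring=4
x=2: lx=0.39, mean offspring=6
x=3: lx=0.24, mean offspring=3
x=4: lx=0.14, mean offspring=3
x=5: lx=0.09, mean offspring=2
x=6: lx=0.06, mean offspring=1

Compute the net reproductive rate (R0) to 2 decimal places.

lx·mx by age: 0, 2.52, 2.34, 0.72, 0.42, 0.18, 0.06
R0 = Σ lx·mx = 6.24 → 6.24

6.24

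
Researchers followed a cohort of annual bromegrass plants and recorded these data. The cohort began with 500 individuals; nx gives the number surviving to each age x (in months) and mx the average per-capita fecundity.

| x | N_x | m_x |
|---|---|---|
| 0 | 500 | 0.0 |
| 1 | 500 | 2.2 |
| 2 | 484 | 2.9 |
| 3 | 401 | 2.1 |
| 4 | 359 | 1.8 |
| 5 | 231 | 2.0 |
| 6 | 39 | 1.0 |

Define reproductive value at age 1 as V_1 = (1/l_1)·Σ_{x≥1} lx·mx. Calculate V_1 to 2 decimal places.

lx = nx/n0 = nx/500: 1, 1, 0.968, 0.802, 0.718, 0.462, 0.078
lx·mx for x ≥ 1: 2.2, 2.8072, 1.6842, 1.2924, 0.924, 0.078 → sum = 8.9858
V_1 = 8.9858 / l_1 = 8.9858 / 1 = 8.9858 → 8.99

8.99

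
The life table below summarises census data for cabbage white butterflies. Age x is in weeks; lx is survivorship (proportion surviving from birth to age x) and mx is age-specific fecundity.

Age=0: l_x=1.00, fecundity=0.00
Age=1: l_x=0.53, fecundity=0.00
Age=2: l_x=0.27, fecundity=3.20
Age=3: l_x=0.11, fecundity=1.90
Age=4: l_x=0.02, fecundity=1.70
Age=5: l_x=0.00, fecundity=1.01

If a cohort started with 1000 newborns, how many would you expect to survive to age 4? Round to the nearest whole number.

20

Expected survivors = N0 · l_4 = 1000 × 0.02 = 20 → 20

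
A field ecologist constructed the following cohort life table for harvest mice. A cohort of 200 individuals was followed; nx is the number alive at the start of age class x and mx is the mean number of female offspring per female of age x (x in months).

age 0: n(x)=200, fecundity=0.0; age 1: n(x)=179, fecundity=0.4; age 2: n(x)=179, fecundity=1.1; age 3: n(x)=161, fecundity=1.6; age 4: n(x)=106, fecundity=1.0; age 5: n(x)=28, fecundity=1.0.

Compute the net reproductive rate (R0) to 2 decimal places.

3.30

lx = nx/n0 = nx/200: 1, 0.895, 0.895, 0.805, 0.53, 0.14
lx·mx by age: 0, 0.358, 0.9845, 1.288, 0.53, 0.14
R0 = Σ lx·mx = 3.3005 → 3.30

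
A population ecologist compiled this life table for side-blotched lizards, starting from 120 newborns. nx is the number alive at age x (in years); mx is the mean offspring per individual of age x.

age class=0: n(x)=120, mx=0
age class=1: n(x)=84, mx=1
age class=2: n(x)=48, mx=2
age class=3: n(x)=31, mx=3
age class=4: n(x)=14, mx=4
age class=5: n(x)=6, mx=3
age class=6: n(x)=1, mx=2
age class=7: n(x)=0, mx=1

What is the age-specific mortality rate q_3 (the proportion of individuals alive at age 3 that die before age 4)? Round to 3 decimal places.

0.548

lx = nx/n0 = nx/120: 1, 0.7, 0.4, 0.25833…, 0.11667…, 0.05, 0.00833…, 0
q_3 = (l_3 − l_4) / l_3 = (0.258333… − 0.116667…) / 0.258333…
     = 0.141667… / 0.258333… = 0.548387… → 0.548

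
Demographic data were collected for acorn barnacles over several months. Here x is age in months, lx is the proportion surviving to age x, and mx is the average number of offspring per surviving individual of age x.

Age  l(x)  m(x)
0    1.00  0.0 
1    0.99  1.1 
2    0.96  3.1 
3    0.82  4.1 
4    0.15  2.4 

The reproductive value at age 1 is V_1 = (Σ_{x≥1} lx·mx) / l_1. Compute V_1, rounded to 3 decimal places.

7.866

lx·mx for x ≥ 1: 1.089, 2.976, 3.362, 0.36 → sum = 7.787
V_1 = 7.787 / l_1 = 7.787 / 0.99 = 7.865657… → 7.866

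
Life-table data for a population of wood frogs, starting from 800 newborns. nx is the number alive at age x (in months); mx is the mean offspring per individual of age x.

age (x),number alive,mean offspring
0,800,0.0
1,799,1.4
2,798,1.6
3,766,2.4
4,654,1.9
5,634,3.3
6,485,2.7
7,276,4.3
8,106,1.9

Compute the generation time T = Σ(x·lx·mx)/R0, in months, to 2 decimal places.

4.13

lx = nx/n0 = nx/800: 1, 0.99875, 0.9975, 0.9575, 0.8175, 0.7925, 0.60625, 0.345, 0.1325
lx·mx: 0, 1.39825, 1.596, 2.298, 1.55325, 2.61525, 1.636875, 1.4835, 0.25175 → R0 = 12.832875
x·lx·mx: 0, 1.39825, 3.192, 6.894, 6.213, 13.07625, 9.82125, 10.3845, 2.014 → Σ = 52.99325
T = 52.99325 / 12.832875 = 4.129492… → 4.13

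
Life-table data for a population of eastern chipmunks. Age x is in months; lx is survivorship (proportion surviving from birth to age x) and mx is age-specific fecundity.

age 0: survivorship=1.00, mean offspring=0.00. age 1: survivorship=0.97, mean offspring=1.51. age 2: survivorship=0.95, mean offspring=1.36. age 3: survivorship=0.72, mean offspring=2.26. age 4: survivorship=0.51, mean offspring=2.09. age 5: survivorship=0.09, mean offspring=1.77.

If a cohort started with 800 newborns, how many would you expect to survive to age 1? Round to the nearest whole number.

Expected survivors = N0 · l_1 = 800 × 0.97 = 776 → 776

776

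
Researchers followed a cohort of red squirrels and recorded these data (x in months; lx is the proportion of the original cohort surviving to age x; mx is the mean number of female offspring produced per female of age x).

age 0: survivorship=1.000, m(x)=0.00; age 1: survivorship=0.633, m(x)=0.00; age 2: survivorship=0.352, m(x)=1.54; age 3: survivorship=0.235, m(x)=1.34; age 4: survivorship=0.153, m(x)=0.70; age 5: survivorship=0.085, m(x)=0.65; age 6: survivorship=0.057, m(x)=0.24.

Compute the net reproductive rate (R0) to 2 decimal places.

lx·mx by age: 0, 0, 0.54208, 0.3149, 0.1071, 0.05525, 0.01368
R0 = Σ lx·mx = 1.03301 → 1.03

1.03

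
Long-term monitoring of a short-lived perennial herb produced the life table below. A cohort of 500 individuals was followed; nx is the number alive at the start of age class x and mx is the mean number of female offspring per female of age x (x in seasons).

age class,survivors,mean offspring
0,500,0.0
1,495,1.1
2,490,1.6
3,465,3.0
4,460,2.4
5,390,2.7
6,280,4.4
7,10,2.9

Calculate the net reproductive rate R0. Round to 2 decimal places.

lx = nx/n0 = nx/500: 1, 0.99, 0.98, 0.93, 0.92, 0.78, 0.56, 0.02
lx·mx by age: 0, 1.089, 1.568, 2.79, 2.208, 2.106, 2.464, 0.058
R0 = Σ lx·mx = 12.283 → 12.28

12.28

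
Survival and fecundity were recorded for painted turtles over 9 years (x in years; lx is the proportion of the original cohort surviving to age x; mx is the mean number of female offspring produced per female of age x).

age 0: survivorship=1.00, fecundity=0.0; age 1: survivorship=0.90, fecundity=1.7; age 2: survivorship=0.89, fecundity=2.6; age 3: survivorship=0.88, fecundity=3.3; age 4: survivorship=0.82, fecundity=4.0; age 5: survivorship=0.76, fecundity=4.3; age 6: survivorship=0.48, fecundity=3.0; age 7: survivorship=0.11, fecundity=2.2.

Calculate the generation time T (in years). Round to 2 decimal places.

3.65

lx·mx: 0, 1.53, 2.314, 2.904, 3.28, 3.268, 1.44, 0.242 → R0 = 14.978
x·lx·mx: 0, 1.53, 4.628, 8.712, 13.12, 16.34, 8.64, 1.694 → Σ = 54.664
T = 54.664 / 14.978 = 3.649619… → 3.65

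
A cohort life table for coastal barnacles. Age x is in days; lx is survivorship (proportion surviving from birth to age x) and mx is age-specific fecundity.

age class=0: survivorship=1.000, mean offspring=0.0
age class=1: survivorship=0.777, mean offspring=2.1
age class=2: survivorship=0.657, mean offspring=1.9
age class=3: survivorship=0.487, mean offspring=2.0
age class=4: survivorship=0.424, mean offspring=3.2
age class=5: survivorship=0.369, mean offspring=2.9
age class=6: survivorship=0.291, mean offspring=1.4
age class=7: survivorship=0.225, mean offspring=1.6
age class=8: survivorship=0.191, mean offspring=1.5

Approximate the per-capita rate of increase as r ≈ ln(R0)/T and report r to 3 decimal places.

R0 = Σ lx·mx = 0 + 1.6317 + 1.2483 + 0.974 + 1.3568 + 1.0701 + 0.4074 + 0.36 + 0.2865 = 7.3348
Σ x·lx·mx = 25.0844; T = 25.0844/7.3348 = 3.41992…
r ≈ ln(R0)/T = ln(7.3348)/3.41992… = 0.58265… → 0.583

0.583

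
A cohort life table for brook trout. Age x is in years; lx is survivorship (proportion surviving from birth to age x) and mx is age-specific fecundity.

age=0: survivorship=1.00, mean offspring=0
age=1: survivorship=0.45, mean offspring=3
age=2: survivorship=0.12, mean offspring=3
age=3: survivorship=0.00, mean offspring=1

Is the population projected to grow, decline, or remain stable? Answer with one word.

growing

R0 = Σ lx·mx = 0 + 1.35 + 0.36 + 0 = 1.71
R0 > 1, so the population is growing.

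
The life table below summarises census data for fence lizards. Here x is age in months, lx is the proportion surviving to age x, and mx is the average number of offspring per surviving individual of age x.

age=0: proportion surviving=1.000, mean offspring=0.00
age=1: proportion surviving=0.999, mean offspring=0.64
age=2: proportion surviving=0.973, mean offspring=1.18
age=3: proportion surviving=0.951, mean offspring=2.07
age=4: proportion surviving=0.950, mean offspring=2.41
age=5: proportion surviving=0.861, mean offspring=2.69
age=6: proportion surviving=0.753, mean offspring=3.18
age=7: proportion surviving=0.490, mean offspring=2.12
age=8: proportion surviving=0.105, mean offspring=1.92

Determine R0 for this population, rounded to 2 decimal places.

12.00

lx·mx by age: 0, 0.63936, 1.14814, 1.96857, 2.2895, 2.31609, 2.39454, 1.0388, 0.2016
R0 = Σ lx·mx = 11.9966 → 12.00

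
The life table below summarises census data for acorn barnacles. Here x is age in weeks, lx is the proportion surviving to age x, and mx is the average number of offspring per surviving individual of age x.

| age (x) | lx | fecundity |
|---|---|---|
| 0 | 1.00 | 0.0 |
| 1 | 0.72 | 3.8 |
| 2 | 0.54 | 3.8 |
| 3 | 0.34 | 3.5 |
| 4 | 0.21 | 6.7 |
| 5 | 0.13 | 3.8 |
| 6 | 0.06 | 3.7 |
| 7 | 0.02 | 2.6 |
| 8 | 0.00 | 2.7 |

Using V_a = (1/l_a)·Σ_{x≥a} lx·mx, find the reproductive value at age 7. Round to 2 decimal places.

2.60

lx·mx for x ≥ 7: 0.052, 0 → sum = 0.052
V_7 = 0.052 / l_7 = 0.052 / 0.02 = 2.6 → 2.60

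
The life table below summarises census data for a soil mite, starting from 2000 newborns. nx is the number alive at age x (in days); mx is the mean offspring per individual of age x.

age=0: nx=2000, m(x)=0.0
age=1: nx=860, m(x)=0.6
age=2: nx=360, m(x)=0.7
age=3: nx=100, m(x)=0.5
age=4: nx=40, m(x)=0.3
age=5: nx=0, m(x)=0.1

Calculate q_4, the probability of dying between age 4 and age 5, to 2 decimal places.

1.00

lx = nx/n0 = nx/2000: 1, 0.43, 0.18, 0.05, 0.02, 0
q_4 = (l_4 − l_5) / l_4 = (0.02 − 0) / 0.02
     = 0.02 / 0.02 = 1 → 1.00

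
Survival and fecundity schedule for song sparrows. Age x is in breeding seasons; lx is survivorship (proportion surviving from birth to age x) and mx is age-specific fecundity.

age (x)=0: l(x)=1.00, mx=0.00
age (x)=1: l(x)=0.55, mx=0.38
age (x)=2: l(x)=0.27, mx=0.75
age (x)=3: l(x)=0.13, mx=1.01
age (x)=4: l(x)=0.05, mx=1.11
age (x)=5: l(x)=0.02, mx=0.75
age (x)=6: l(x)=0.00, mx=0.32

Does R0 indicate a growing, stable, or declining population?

declining

R0 = Σ lx·mx = 0 + 0.209 + 0.2025 + 0.1313 + 0.0555 + 0.015 + 0 = 0.6133
R0 < 1, so the population is declining.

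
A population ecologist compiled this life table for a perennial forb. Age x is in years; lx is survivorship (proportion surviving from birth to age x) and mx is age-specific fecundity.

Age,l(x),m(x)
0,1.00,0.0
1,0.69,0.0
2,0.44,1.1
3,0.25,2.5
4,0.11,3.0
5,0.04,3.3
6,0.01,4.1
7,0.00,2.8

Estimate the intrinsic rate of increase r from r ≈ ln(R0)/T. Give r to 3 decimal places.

R0 = Σ lx·mx = 0 + 0 + 0.484 + 0.625 + 0.33 + 0.132 + 0.041 + 0 = 1.612
Σ x·lx·mx = 5.069; T = 5.069/1.612 = 3.14454…
r ≈ ln(R0)/T = ln(1.612)/3.14454… = 0.15184… → 0.152

0.152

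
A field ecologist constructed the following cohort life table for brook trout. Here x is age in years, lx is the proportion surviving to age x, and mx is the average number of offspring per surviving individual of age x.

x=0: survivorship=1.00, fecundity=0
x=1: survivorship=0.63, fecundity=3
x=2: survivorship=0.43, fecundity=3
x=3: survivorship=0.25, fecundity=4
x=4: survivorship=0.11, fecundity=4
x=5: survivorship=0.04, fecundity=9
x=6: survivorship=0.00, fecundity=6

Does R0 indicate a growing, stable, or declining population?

R0 = Σ lx·mx = 0 + 1.89 + 1.29 + 1 + 0.44 + 0.36 + 0 = 4.98
R0 > 1, so the population is growing.

growing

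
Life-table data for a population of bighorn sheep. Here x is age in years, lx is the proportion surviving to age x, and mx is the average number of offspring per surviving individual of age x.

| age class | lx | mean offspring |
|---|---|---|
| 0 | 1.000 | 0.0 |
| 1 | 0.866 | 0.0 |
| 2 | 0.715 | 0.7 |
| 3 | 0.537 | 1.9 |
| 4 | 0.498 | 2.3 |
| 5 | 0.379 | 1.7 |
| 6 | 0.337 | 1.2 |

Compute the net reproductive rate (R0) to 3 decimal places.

3.715

lx·mx by age: 0, 0, 0.5005, 1.0203, 1.1454, 0.6443, 0.4044
R0 = Σ lx·mx = 3.7149 → 3.715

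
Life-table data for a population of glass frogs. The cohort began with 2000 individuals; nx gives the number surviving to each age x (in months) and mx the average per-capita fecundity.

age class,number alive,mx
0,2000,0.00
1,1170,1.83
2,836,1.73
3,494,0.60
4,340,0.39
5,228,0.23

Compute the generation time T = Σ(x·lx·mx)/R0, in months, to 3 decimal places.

lx = nx/n0 = nx/2000: 1, 0.585, 0.418, 0.247, 0.17, 0.114
lx·mx: 0, 1.07055, 0.72314, 0.1482, 0.0663, 0.02622 → R0 = 2.03441
x·lx·mx: 0, 1.07055, 1.44628, 0.4446, 0.2652, 0.1311 → Σ = 3.35773
T = 3.35773 / 2.03441 = 1.650469… → 1.650

1.650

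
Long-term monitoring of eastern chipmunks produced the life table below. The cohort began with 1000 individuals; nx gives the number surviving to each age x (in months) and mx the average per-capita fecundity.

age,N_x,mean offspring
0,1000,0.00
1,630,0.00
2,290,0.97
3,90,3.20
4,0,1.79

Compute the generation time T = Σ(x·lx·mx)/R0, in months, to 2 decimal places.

lx = nx/n0 = nx/1000: 1, 0.63, 0.29, 0.09, 0
lx·mx: 0, 0, 0.2813, 0.288, 0 → R0 = 0.5693
x·lx·mx: 0, 0, 0.5626, 0.864, 0 → Σ = 1.4266
T = 1.4266 / 0.5693 = 2.505884… → 2.51

2.51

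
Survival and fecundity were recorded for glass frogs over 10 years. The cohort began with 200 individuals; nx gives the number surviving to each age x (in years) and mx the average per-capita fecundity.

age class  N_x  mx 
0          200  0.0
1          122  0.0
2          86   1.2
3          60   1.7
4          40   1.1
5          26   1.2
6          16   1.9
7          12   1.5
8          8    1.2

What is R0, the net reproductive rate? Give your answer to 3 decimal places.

1.692

lx = nx/n0 = nx/200: 1, 0.61, 0.43, 0.3, 0.2, 0.13, 0.08, 0.06, 0.04
lx·mx by age: 0, 0, 0.516, 0.51, 0.22, 0.156, 0.152, 0.09, 0.048
R0 = Σ lx·mx = 1.692 → 1.692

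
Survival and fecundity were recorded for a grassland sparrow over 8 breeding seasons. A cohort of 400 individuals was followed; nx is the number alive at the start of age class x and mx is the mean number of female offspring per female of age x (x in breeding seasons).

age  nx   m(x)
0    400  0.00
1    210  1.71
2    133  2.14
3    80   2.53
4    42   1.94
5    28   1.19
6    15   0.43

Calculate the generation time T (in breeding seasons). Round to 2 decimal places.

2.14

lx = nx/n0 = nx/400: 1, 0.525, 0.3325, 0.2, 0.105, 0.07, 0.0375
lx·mx: 0, 0.89775, 0.71155, 0.506, 0.2037, 0.0833, 0.016125 → R0 = 2.418425
x·lx·mx: 0, 0.89775, 1.4231, 1.518, 0.8148, 0.4165, 0.09675 → Σ = 5.1669
T = 5.1669 / 2.418425 = 2.136473… → 2.14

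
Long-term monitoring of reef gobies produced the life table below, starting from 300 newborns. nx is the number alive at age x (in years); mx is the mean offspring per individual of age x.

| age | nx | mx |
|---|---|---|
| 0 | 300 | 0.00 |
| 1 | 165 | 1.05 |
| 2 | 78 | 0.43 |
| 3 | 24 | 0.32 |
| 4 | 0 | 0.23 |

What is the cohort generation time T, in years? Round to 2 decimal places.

1.23

lx = nx/n0 = nx/300: 1, 0.55, 0.26, 0.08, 0
lx·mx: 0, 0.5775, 0.1118, 0.0256, 0 → R0 = 0.7149
x·lx·mx: 0, 0.5775, 0.2236, 0.0768, 0 → Σ = 0.8779
T = 0.8779 / 0.7149 = 1.228004… → 1.23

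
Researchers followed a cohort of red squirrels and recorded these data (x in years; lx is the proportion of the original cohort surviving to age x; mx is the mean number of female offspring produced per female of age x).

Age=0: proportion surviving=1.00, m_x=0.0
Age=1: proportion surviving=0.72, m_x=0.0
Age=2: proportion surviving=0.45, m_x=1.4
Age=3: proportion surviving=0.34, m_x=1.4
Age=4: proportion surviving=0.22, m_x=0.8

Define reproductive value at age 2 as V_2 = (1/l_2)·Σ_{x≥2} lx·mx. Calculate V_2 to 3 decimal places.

lx·mx for x ≥ 2: 0.63, 0.476, 0.176 → sum = 1.282
V_2 = 1.282 / l_2 = 1.282 / 0.45 = 2.848889… → 2.849

2.849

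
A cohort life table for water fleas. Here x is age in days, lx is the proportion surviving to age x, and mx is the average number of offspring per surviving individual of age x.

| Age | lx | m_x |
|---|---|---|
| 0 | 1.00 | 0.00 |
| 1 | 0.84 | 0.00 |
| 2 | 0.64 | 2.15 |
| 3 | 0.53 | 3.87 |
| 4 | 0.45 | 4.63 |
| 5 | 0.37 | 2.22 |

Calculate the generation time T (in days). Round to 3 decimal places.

lx·mx: 0, 0, 1.376, 2.0511, 2.0835, 0.8214 → R0 = 6.332
x·lx·mx: 0, 0, 2.752, 6.1533, 8.334, 4.107 → Σ = 21.3463
T = 21.3463 / 6.332 = 3.371178… → 3.371

3.371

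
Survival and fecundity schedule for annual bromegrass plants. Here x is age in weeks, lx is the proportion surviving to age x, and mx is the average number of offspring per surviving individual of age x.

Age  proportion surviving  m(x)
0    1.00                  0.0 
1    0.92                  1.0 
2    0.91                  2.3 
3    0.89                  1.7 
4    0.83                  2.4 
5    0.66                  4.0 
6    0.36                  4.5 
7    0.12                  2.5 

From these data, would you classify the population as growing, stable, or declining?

R0 = Σ lx·mx = 0 + 0.92 + 2.093 + 1.513 + 1.992 + 2.64 + 1.62 + 0.3 = 11.078
R0 > 1, so the population is growing.

growing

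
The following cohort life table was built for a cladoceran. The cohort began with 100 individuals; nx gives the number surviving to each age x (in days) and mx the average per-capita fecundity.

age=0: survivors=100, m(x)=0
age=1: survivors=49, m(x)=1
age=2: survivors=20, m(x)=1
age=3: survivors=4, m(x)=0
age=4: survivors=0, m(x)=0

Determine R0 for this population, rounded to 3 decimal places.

0.690

lx = nx/n0 = nx/100: 1, 0.49, 0.2, 0.04, 0
lx·mx by age: 0, 0.49, 0.2, 0, 0
R0 = Σ lx·mx = 0.69 → 0.690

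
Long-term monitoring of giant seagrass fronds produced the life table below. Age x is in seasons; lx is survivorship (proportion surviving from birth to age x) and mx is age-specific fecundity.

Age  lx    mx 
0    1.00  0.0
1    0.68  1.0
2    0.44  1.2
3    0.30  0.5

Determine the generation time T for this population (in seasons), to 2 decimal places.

lx·mx: 0, 0.68, 0.528, 0.15 → R0 = 1.358
x·lx·mx: 0, 0.68, 1.056, 0.45 → Σ = 2.186
T = 2.186 / 1.358 = 1.60972… → 1.61

1.61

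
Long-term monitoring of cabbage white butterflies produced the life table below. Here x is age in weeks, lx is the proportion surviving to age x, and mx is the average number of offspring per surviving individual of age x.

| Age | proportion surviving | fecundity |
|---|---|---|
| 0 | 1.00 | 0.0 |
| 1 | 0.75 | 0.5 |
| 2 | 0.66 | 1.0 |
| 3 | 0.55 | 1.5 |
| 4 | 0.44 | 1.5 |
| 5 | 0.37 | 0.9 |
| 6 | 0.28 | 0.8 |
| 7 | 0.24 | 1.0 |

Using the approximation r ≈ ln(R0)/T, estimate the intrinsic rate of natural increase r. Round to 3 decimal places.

R0 = Σ lx·mx = 0 + 0.375 + 0.66 + 0.825 + 0.66 + 0.333 + 0.224 + 0.24 = 3.317
Σ x·lx·mx = 11.499; T = 11.499/3.317 = 3.46669…
r ≈ ln(R0)/T = ln(3.317)/3.46669… = 0.34588… → 0.346

0.346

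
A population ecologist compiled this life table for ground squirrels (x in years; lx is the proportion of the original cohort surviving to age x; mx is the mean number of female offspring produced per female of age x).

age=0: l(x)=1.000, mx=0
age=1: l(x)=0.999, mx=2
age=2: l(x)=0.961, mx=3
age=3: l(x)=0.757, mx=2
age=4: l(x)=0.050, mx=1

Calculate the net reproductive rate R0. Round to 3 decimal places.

lx·mx by age: 0, 1.998, 2.883, 1.514, 0.05
R0 = Σ lx·mx = 6.445 → 6.445

6.445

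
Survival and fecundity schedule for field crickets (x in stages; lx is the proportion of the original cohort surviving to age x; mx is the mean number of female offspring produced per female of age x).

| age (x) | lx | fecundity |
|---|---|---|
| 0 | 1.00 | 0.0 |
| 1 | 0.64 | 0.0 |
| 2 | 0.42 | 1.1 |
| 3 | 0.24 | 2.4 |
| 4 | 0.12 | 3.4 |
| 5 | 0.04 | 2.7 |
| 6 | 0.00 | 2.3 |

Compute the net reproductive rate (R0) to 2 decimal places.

lx·mx by age: 0, 0, 0.462, 0.576, 0.408, 0.108, 0
R0 = Σ lx·mx = 1.554 → 1.55

1.55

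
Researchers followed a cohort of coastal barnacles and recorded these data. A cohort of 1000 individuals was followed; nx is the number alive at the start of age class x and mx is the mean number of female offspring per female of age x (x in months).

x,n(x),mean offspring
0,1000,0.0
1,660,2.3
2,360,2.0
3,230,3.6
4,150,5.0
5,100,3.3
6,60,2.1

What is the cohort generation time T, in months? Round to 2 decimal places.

lx = nx/n0 = nx/1000: 1, 0.66, 0.36, 0.23, 0.15, 0.1, 0.06
lx·mx: 0, 1.518, 0.72, 0.828, 0.75, 0.33, 0.126 → R0 = 4.272
x·lx·mx: 0, 1.518, 1.44, 2.484, 3, 1.65, 0.756 → Σ = 10.848
T = 10.848 / 4.272 = 2.539326… → 2.54

2.54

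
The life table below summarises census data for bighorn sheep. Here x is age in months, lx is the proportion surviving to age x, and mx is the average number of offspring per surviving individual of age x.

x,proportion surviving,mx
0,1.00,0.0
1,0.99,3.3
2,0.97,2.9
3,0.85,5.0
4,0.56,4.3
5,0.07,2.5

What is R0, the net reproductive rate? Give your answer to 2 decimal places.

lx·mx by age: 0, 3.267, 2.813, 4.25, 2.408, 0.175
R0 = Σ lx·mx = 12.913 → 12.91

12.91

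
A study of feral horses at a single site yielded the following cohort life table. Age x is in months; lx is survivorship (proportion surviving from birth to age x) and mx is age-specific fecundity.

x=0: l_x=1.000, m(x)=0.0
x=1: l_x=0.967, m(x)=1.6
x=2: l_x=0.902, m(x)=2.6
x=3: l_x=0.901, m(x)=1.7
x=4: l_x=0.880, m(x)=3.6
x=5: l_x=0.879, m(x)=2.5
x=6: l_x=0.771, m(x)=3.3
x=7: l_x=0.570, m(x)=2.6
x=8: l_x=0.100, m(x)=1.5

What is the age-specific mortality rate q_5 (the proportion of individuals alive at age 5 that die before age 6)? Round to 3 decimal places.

q_5 = (l_5 − l_6) / l_5 = (0.879 − 0.771) / 0.879
     = 0.108 / 0.879 = 0.122867… → 0.123

0.123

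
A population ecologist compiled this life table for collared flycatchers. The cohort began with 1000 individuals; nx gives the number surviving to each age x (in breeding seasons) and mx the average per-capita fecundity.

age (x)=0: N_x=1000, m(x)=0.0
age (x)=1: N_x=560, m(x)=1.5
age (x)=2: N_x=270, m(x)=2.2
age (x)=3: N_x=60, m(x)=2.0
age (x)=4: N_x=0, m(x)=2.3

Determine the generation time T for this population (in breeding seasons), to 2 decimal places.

1.54

lx = nx/n0 = nx/1000: 1, 0.56, 0.27, 0.06, 0
lx·mx: 0, 0.84, 0.594, 0.12, 0 → R0 = 1.554
x·lx·mx: 0, 0.84, 1.188, 0.36, 0 → Σ = 2.388
T = 2.388 / 1.554 = 1.53668… → 1.54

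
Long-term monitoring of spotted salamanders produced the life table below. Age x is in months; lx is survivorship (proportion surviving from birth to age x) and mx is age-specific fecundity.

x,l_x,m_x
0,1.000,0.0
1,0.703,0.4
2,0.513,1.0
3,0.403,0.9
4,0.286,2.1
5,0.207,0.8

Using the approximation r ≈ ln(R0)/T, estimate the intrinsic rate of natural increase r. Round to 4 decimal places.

0.2235

R0 = Σ lx·mx = 0 + 0.2812 + 0.513 + 0.3627 + 0.6006 + 0.1656 = 1.9231
Σ x·lx·mx = 5.6257; T = 5.6257/1.9231 = 2.92533…
r ≈ ln(R0)/T = ln(1.9231)/2.92533… = 0.223544… → 0.2235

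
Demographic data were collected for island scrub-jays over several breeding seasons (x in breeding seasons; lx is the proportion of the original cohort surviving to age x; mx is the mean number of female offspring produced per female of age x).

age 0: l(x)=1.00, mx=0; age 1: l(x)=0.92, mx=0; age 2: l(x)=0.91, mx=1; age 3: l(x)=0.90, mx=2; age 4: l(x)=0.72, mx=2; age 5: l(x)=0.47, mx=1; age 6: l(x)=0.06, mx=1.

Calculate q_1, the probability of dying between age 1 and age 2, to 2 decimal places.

0.01

q_1 = (l_1 − l_2) / l_1 = (0.92 − 0.91) / 0.92
     = 0.01 / 0.92 = 0.01087… → 0.01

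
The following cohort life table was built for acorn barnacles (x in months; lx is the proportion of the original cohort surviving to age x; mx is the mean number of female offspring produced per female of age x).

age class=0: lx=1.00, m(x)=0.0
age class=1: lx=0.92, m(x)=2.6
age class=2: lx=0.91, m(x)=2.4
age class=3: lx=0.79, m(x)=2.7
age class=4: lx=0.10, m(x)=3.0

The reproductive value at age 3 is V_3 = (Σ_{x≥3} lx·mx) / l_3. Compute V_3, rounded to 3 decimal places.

3.080

lx·mx for x ≥ 3: 2.133, 0.3 → sum = 2.433
V_3 = 2.433 / l_3 = 2.433 / 0.79 = 3.079747… → 3.080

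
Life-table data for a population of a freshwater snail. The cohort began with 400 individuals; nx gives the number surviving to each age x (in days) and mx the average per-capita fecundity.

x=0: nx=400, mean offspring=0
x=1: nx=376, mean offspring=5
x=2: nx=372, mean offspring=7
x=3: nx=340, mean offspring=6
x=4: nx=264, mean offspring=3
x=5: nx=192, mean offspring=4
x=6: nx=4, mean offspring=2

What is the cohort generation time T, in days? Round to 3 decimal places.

2.504

lx = nx/n0 = nx/400: 1, 0.94, 0.93, 0.85, 0.66, 0.48, 0.01
lx·mx: 0, 4.7, 6.51, 5.1, 1.98, 1.92, 0.02 → R0 = 20.23
x·lx·mx: 0, 4.7, 13.02, 15.3, 7.92, 9.6, 0.12 → Σ = 50.66
T = 50.66 / 20.23 = 2.504202… → 2.504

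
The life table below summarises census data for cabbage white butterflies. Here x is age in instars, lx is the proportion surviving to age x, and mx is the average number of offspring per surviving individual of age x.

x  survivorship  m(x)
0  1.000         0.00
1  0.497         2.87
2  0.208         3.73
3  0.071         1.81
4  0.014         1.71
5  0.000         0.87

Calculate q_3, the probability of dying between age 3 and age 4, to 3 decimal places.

0.803

q_3 = (l_3 − l_4) / l_3 = (0.071 − 0.014) / 0.071
     = 0.057 / 0.071 = 0.802817… → 0.803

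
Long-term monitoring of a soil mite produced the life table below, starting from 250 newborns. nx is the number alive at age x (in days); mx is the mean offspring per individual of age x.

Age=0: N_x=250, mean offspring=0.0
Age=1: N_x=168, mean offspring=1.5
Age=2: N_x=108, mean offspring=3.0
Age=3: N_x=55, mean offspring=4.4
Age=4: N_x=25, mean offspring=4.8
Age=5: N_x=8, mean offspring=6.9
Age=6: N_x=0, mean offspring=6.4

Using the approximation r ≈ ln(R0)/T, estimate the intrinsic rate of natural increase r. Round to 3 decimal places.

0.575

lx = nx/n0 = nx/250: 1, 0.672, 0.432, 0.22, 0.1, 0.032, 0
R0 = Σ lx·mx = 0 + 1.008 + 1.296 + 0.968 + 0.48 + 0.2208 + 0 = 3.9728
Σ x·lx·mx = 9.528; T = 9.528/3.9728 = 2.39831…
r ≈ ln(R0)/T = ln(3.9728)/2.39831… = 0.57519… → 0.575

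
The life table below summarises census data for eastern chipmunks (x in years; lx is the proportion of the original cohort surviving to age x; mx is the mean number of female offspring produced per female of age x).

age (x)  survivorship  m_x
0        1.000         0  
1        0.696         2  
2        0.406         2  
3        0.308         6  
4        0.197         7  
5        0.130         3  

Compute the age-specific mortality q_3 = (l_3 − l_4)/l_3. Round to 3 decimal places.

0.360

q_3 = (l_3 − l_4) / l_3 = (0.308 − 0.197) / 0.308
     = 0.111 / 0.308 = 0.36039… → 0.360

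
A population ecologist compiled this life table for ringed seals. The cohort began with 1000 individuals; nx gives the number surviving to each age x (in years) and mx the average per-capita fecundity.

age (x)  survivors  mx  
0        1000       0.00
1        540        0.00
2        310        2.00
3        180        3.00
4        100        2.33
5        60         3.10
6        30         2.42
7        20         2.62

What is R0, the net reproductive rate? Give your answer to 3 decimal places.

1.704

lx = nx/n0 = nx/1000: 1, 0.54, 0.31, 0.18, 0.1, 0.06, 0.03, 0.02
lx·mx by age: 0, 0, 0.62, 0.54, 0.233, 0.186, 0.0726, 0.0524
R0 = Σ lx·mx = 1.704 → 1.704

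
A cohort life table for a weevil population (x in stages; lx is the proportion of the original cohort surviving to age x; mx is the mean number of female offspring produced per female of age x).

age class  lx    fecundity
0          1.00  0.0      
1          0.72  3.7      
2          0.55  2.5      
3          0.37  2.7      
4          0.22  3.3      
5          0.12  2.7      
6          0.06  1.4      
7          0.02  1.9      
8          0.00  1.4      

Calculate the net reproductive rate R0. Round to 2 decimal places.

lx·mx by age: 0, 2.664, 1.375, 0.999, 0.726, 0.324, 0.084, 0.038, 0
R0 = Σ lx·mx = 6.21 → 6.21

6.21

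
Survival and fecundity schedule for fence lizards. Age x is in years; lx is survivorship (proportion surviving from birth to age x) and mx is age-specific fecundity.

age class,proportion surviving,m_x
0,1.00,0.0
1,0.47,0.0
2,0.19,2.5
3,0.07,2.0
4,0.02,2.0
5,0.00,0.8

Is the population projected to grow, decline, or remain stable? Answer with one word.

declining

R0 = Σ lx·mx = 0 + 0 + 0.475 + 0.14 + 0.04 + 0 = 0.655
R0 < 1, so the population is declining.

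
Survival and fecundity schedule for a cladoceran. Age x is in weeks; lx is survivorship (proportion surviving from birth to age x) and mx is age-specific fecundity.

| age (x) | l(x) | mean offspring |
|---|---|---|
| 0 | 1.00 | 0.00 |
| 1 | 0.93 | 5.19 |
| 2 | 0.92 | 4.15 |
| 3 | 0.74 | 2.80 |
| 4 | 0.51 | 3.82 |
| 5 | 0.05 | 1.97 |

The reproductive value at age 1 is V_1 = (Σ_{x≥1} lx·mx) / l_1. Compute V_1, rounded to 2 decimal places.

13.72

lx·mx for x ≥ 1: 4.8267, 3.818, 2.072, 1.9482, 0.0985 → sum = 12.7634
V_1 = 12.7634 / l_1 = 12.7634 / 0.93 = 13.724086… → 13.72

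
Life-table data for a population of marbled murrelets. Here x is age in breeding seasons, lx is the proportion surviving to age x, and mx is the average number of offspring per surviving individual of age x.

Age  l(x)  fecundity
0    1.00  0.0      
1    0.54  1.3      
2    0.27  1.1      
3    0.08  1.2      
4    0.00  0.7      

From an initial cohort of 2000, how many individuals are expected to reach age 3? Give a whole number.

160

Expected survivors = N0 · l_3 = 2000 × 0.08 = 160 → 160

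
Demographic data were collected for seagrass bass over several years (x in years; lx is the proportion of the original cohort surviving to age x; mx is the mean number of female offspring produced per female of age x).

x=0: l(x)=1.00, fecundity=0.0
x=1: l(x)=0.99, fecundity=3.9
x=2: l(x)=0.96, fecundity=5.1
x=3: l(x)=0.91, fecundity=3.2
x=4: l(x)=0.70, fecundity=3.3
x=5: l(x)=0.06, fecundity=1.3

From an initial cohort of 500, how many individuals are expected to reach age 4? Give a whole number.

350

Expected survivors = N0 · l_4 = 500 × 0.70 = 350 → 350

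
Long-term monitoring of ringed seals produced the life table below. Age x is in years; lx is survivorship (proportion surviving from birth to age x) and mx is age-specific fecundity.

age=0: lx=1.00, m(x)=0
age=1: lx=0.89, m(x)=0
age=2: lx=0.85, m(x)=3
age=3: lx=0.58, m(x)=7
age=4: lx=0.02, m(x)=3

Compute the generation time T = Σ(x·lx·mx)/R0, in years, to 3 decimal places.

lx·mx: 0, 0, 2.55, 4.06, 0.06 → R0 = 6.67
x·lx·mx: 0, 0, 5.1, 12.18, 0.24 → Σ = 17.52
T = 17.52 / 6.67 = 2.626687… → 2.627

2.627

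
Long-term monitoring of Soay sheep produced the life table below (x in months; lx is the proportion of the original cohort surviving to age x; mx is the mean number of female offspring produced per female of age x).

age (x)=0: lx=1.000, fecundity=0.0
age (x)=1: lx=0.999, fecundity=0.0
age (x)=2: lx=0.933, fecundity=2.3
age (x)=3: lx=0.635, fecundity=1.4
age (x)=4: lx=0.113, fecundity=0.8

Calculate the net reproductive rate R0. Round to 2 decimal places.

3.13

lx·mx by age: 0, 0, 2.1459, 0.889, 0.0904
R0 = Σ lx·mx = 3.1253 → 3.13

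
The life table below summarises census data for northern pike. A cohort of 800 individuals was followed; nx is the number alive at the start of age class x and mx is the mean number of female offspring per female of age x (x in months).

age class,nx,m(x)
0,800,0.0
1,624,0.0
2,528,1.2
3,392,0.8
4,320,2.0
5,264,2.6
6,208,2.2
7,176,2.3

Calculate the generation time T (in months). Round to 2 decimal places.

lx = nx/n0 = nx/800: 1, 0.78, 0.66, 0.49, 0.4, 0.33, 0.26, 0.22
lx·mx: 0, 0, 0.792, 0.392, 0.8, 0.858, 0.572, 0.506 → R0 = 3.92
x·lx·mx: 0, 0, 1.584, 1.176, 3.2, 4.29, 3.432, 3.542 → Σ = 17.224
T = 17.224 / 3.92 = 4.393878… → 4.39

4.39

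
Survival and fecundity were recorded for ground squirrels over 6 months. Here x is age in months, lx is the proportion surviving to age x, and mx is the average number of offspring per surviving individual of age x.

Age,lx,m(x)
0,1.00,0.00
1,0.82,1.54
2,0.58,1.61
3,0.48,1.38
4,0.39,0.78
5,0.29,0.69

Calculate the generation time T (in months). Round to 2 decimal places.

2.18

lx·mx: 0, 1.2628, 0.9338, 0.6624, 0.3042, 0.2001 → R0 = 3.3633
x·lx·mx: 0, 1.2628, 1.8676, 1.9872, 1.2168, 1.0005 → Σ = 7.3349
T = 7.3349 / 3.3633 = 2.180864… → 2.18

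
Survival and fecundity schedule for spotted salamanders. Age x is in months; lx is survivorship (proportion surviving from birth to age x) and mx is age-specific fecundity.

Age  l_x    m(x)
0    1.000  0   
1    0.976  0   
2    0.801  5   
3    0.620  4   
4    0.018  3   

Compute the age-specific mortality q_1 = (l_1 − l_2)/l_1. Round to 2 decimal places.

0.18

q_1 = (l_1 − l_2) / l_1 = (0.976 − 0.801) / 0.976
     = 0.175 / 0.976 = 0.179303… → 0.18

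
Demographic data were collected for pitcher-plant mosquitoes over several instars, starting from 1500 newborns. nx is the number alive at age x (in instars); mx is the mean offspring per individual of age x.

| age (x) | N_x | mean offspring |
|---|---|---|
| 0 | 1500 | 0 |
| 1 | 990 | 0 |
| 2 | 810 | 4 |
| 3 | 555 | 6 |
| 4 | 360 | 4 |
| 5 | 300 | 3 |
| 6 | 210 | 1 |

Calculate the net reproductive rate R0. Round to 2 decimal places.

6.08

lx = nx/n0 = nx/1500: 1, 0.66, 0.54, 0.37, 0.24, 0.2, 0.14
lx·mx by age: 0, 0, 2.16, 2.22, 0.96, 0.6, 0.14
R0 = Σ lx·mx = 6.08 → 6.08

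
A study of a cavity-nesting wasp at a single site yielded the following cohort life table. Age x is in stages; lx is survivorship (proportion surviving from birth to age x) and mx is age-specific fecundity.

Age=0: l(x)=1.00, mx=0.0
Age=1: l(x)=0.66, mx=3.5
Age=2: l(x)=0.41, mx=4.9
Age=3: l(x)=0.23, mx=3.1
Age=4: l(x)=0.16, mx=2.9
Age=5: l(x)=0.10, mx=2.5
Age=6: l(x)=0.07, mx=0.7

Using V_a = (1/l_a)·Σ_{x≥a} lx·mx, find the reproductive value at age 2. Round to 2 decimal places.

8.50

lx·mx for x ≥ 2: 2.009, 0.713, 0.464, 0.25, 0.049 → sum = 3.485
V_2 = 3.485 / l_2 = 3.485 / 0.41 = 8.5 → 8.50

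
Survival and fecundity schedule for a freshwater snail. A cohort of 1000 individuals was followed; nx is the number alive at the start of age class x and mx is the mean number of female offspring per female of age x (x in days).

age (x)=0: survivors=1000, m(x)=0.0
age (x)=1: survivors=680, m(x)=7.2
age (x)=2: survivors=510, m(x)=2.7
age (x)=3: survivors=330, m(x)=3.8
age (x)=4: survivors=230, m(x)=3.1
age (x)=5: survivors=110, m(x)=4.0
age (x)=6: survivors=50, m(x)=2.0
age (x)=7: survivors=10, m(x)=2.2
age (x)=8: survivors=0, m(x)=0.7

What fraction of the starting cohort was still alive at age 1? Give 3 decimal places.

0.680

l_1 = n_1/n_0 = 680/1000 = 0.68 → 0.680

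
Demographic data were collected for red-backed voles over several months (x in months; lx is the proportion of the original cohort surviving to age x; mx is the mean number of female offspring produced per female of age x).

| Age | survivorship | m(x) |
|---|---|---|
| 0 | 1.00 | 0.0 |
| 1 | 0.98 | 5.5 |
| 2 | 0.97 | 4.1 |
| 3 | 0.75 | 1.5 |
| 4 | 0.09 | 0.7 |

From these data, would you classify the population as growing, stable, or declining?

growing

R0 = Σ lx·mx = 0 + 5.39 + 3.977 + 1.125 + 0.063 = 10.555
R0 > 1, so the population is growing.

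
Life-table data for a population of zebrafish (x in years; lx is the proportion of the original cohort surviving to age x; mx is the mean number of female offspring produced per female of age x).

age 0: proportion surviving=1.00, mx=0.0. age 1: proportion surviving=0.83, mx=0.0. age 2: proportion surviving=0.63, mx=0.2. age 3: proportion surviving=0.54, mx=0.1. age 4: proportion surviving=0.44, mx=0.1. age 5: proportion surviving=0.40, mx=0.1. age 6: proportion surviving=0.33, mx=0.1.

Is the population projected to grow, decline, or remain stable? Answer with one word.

declining

R0 = Σ lx·mx = 0 + 0 + 0.126 + 0.054 + 0.044 + 0.04 + 0.033 = 0.297
R0 < 1, so the population is declining.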